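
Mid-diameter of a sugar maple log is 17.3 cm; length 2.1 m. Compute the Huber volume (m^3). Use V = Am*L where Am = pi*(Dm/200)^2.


Huber: V = Am * L,  Am = pi*(Dm/200)^2
Am = pi*(17.3/200)^2 = 0.023506 m^2
V = 0.023506*2.1 = 0.0494 m^3

0.0494


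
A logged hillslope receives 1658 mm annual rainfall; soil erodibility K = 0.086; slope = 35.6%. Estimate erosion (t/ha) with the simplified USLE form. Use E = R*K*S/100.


Formula: E = R * K * S / 100  (simplified USLE)
R * K = 1658 * 0.086 = 142.588
E = 142.588 * 35.6 / 100 = 50.76 t/ha

50.76


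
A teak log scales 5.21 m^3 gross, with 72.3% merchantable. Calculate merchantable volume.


Formula: MV = V_total * (merchantable_pct / 100)
Merchantable fraction = 72.3% / 100 = 0.723
MV = 5.21 m^3 * 0.723 = 3.767 m^3

3.767


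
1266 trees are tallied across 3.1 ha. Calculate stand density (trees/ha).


Formula: Stand Density = N_trees / Area_ha
Density = 1266 trees / 3.1 ha
Density = 408 trees/ha

408


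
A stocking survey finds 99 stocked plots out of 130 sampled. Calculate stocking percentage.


Formula: Stocking % = stocked plots / total plots * 100
Stocking = 99 / 130 * 100
Stocking = 0.7615 * 100 = 76.2%

76.2


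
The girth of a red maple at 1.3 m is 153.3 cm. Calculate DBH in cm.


Formula: DBH = C / pi
DBH = 153.3 / pi
pi = 3.14159...
DBH = 48.8 cm

48.8


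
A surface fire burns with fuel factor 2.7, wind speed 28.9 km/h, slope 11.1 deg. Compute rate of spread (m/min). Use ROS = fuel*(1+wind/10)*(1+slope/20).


Formula: ROS = fuel * (1 + wind/10) * (1 + slope/20)
Wind factor = 1 + 28.9/10 = 3.89
Slope factor = 1 + 11.1/20 = 1.555
ROS = 2.7 * 3.89 * 1.555 = 16.33 m/min

16.33


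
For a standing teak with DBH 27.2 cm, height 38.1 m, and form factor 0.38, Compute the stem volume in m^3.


Formula: V = pi * (DBH/200)^2 * H * ff
Radius = DBH/200 = 27.2/200 = 0.136 m
Radius^2 = 0.136^2 = 0.018496 m^2
V = pi * 0.018496 * 38.1 * 0.38
V = 0.841 m^3

0.841


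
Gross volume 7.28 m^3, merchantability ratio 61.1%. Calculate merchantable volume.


Formula: MV = V_total * (merchantable_pct / 100)
Merchantable fraction = 61.1% / 100 = 0.611
MV = 7.28 m^3 * 0.611 = 4.448 m^3

4.448


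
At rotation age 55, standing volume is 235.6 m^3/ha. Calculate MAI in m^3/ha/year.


Formula: MAI = Total Volume / Stand Age
MAI = 235.6 m^3/ha / 55 years
MAI = 4.28 m^3/ha/year

4.28


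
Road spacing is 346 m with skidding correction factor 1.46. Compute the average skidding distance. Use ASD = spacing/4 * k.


Formula: ASD = (spacing / 4) * correction
Uncorrected distance = spacing / 4 = 346 / 4 = 86.5 m
ASD = 86.5 * 1.46 = 126 m

126


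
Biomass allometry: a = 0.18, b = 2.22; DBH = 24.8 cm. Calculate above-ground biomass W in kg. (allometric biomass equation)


Formula: W = a * DBH^b  (allometric power law)
DBH^b = 24.8^2.22 = 1246.4726
W = 0.18 * 1246.4726 = 224.4 kg

224.4


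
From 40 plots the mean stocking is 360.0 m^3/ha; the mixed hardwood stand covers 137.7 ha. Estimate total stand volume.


Formula: Total Volume = Mean Volume per ha * Total Area
Total Volume = 360.0 m^3/ha * 137.7 ha
Total Volume = 49572 m^3

49572


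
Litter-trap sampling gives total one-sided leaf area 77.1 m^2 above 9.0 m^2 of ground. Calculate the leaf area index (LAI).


Formula: LAI = total leaf area / ground area  (dimensionless)
LAI = 77.1 m^2 / 9.0 m^2
LAI = 8.57

8.57


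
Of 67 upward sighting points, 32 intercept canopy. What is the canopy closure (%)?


Formula: Canopy closure = covered points / total points * 100
Closure = 32 / 67 * 100
Closure = 0.4776 * 100 = 47.8%

47.8


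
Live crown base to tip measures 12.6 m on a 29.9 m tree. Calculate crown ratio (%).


Formula: Crown Ratio = (Crown Length / Total Height) * 100
CR = (12.6 m / 29.9 m) * 100
CR = 0.4214 * 100 = 42.1%

42.1


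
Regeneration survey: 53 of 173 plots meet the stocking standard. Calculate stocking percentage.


Formula: Stocking % = stocked plots / total plots * 100
Stocking = 53 / 173 * 100
Stocking = 0.3064 * 100 = 30.6%

30.6


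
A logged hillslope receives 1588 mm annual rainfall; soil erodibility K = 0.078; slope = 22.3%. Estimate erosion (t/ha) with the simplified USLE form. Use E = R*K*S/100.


Formula: E = R * K * S / 100  (simplified USLE)
R * K = 1588 * 0.078 = 123.864
E = 123.864 * 22.3 / 100 = 27.62 t/ha

27.62


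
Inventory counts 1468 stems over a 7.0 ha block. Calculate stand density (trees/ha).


Formula: Stand Density = N_trees / Area_ha
Density = 1468 trees / 7.0 ha
Density = 210 trees/ha

210


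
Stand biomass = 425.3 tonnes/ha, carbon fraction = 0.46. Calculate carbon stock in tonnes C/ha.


Formula: Carbon Stock = Biomass * Carbon Fraction
C = 425.3 t/ha * 0.46
C = 195.6 t C/ha

195.6


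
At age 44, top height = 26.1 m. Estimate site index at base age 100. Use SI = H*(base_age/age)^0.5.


Formula: SI = H_dom * (base_age / age)^0.5
Age ratio = 100 / 44 = 2.27273
sqrt(age_ratio) = 1.50756
SI = 26.1 * 1.50756 = 39.3 m

39.3


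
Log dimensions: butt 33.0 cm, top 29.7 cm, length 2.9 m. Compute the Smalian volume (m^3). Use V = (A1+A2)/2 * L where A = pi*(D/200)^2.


Smalian: V = (A1 + A2)/2 * L,  A = pi*(D/200)^2
A1 = pi*(33.0/200)^2 = 0.08553 m^2
A2 = pi*(29.7/200)^2 = 0.069279 m^2
V = (0.08553+0.069279)/2*2.9 = 0.2245 m^3

0.2245


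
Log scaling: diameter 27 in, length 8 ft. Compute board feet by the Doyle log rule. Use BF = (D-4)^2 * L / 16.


Doyle: BF = (D - 4)^2 * L / 16
Adjusted diameter = 27 - 4 = 23 in
(D-4)^2 = 23^2 = 529
BF = 529 * 8 / 16 = 265 BF

265


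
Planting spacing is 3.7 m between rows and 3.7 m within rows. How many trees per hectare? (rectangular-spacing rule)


Formula: TPH = 10000 m^2/ha / (spacing_x * spacing_y)
Area per tree = 3.7 m * 3.7 m = 13.69 m^2
TPH = 10000 / 13.69 = 730 trees/ha

730


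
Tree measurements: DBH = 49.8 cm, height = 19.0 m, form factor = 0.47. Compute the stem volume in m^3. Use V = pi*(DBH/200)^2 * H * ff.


Formula: V = pi * (DBH/200)^2 * H * ff
Radius = DBH/200 = 49.8/200 = 0.249 m
Radius^2 = 0.249^2 = 0.062001 m^2
V = pi * 0.062001 * 19.0 * 0.47
V = 1.739 m^3

1.739


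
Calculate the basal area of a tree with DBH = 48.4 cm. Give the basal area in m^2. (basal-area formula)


Formula: BA = pi * (DBH/2)^2 / 10000  (cm^2 to m^2)
Radius = DBH/2 = 48.4/2 = 24.2 cm
BA = pi * 24.2^2 / 10000
   = 1839.8423 cm^2 / 10000
   = 0.184 m^2

0.184


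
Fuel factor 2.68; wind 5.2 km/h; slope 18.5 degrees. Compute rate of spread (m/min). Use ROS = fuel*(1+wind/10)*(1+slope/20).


Formula: ROS = fuel * (1 + wind/10) * (1 + slope/20)
Wind factor = 1 + 5.2/10 = 1.52
Slope factor = 1 + 18.5/20 = 1.925
ROS = 2.68 * 1.52 * 1.925 = 7.84 m/min

7.84


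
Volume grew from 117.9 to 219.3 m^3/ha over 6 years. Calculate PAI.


Formula: PAI = (V_T2 - V_T1) / (T2 - T1)
Volume increment = 219.3 - 117.9 = 101.4 m^3/ha
PAI = 101.4 / 6 = 16.9 m^3/ha/year

16.9


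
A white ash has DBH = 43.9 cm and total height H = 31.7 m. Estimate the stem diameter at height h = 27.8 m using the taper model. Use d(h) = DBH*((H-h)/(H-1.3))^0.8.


Taper: d(h) = DBH * ((H - h) / (H - 1.3))^0.8
Numerator = H - h = 31.7 - 27.8 = 3.9 m
Denominator = H - 1.3 = 31.7 - 1.3 = 30.4 m
Ratio = 3.9 / 30.4 = 0.12829
d = 43.9 * 0.12829^0.8 = 8.5 cm

8.5


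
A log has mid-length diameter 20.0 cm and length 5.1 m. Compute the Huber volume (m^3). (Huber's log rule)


Huber: V = Am * L,  Am = pi*(Dm/200)^2
Am = pi*(20.0/200)^2 = 0.031416 m^2
V = 0.031416*5.1 = 0.1602 m^3

0.1602


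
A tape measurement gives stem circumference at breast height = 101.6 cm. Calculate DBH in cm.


Formula: DBH = C / pi
DBH = 101.6 / pi
pi = 3.14159...
DBH = 32.3 cm

32.3


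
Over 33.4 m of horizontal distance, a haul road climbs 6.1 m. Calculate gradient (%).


Formula: Gradient = rise / run * 100
Gradient = 6.1 / 33.4 * 100 = 18.3%

18.3


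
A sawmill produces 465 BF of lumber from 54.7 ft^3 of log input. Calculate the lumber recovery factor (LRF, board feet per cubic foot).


Formula: LRF = Lumber Output (BF) / Log Input (ft^3)
LRF = 465 BF / 54.7 ft^3
LRF = 8.5 BF/ft^3

8.5


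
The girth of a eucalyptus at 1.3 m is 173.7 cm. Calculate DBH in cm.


Formula: DBH = C / pi
DBH = 173.7 / pi
pi = 3.14159...
DBH = 55.3 cm

55.3


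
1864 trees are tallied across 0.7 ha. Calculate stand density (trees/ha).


Formula: Stand Density = N_trees / Area_ha
Density = 1864 trees / 0.7 ha
Density = 2663 trees/ha

2663


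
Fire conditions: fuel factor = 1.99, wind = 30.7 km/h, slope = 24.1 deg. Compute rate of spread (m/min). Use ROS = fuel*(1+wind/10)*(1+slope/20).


Formula: ROS = fuel * (1 + wind/10) * (1 + slope/20)
Wind factor = 1 + 30.7/10 = 4.07
Slope factor = 1 + 24.1/20 = 2.205
ROS = 1.99 * 4.07 * 2.205 = 17.86 m/min

17.86


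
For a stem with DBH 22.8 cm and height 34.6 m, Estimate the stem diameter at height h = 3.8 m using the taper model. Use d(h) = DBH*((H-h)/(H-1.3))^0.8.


Taper: d(h) = DBH * ((H - h) / (H - 1.3))^0.8
Numerator = H - h = 34.6 - 3.8 = 30.8 m
Denominator = H - 1.3 = 34.6 - 1.3 = 33.3 m
Ratio = 30.8 / 33.3 = 0.92492
d = 22.8 * 0.92492^0.8 = 21.4 cm

21.4


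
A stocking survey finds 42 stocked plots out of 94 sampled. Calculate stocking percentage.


Formula: Stocking % = stocked plots / total plots * 100
Stocking = 42 / 94 * 100
Stocking = 0.4468 * 100 = 44.7%

44.7


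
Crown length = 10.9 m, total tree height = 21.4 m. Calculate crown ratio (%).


Formula: Crown Ratio = (Crown Length / Total Height) * 100
CR = (10.9 m / 21.4 m) * 100
CR = 0.5093 * 100 = 50.9%

50.9


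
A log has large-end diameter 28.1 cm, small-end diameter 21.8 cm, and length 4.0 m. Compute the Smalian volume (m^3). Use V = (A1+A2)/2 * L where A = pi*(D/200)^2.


Smalian: V = (A1 + A2)/2 * L,  A = pi*(D/200)^2
A1 = pi*(28.1/200)^2 = 0.062016 m^2
A2 = pi*(21.8/200)^2 = 0.037325 m^2
V = (0.062016+0.037325)/2*4.0 = 0.1987 m^3

0.1987


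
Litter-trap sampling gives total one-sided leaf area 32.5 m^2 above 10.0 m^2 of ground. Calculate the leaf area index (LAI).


Formula: LAI = total leaf area / ground area  (dimensionless)
LAI = 32.5 m^2 / 10.0 m^2
LAI = 3.25

3.25


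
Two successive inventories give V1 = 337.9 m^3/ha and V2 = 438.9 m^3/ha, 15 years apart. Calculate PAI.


Formula: PAI = (V_T2 - V_T1) / (T2 - T1)
Volume increment = 438.9 - 337.9 = 101.0 m^3/ha
PAI = 101.0 / 15 = 6.73 m^3/ha/year

6.73


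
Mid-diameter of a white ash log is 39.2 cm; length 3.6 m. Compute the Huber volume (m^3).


Huber: V = Am * L,  Am = pi*(Dm/200)^2
Am = pi*(39.2/200)^2 = 0.120687 m^2
V = 0.120687*3.6 = 0.4345 m^3

0.4345


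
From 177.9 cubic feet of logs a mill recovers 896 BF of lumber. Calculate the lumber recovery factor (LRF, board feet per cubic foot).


Formula: LRF = Lumber Output (BF) / Log Input (ft^3)
LRF = 896 BF / 177.9 ft^3
LRF = 5.04 BF/ft^3

5.04


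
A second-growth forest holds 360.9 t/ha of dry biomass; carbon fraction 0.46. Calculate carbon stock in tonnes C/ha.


Formula: Carbon Stock = Biomass * Carbon Fraction
C = 360.9 t/ha * 0.46
C = 166.0 t C/ha

166.0


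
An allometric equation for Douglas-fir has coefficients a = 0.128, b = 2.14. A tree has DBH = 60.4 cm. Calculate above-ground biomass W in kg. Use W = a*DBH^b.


Formula: W = a * DBH^b  (allometric power law)
DBH^b = 60.4^2.14 = 6477.6734
W = 0.128 * 6477.6734 = 829.1 kg

829.1


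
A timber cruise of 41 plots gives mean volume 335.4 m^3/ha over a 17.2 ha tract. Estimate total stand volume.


Formula: Total Volume = Mean Volume per ha * Total Area
Total Volume = 335.4 m^3/ha * 17.2 ha
Total Volume = 5769 m^3

5769


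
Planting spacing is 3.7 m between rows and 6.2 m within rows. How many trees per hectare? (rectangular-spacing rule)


Formula: TPH = 10000 m^2/ha / (spacing_x * spacing_y)
Area per tree = 3.7 m * 6.2 m = 22.94 m^2
TPH = 10000 / 22.94 = 436 trees/ha

436


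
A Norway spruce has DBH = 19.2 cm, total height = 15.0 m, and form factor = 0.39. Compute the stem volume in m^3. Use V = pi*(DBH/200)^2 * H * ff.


Formula: V = pi * (DBH/200)^2 * H * ff
Radius = DBH/200 = 19.2/200 = 0.096 m
Radius^2 = 0.096^2 = 0.009216 m^2
V = pi * 0.009216 * 15.0 * 0.39
V = 0.169 m^3

0.169


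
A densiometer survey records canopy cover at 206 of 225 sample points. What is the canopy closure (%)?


Formula: Canopy closure = covered points / total points * 100
Closure = 206 / 225 * 100
Closure = 0.9156 * 100 = 91.6%

91.6


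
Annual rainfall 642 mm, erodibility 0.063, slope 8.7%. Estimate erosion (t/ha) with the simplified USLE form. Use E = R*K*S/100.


Formula: E = R * K * S / 100  (simplified USLE)
R * K = 642 * 0.063 = 40.446
E = 40.446 * 8.7 / 100 = 3.52 t/ha

3.52


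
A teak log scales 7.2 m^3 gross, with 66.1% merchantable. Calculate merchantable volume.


Formula: MV = V_total * (merchantable_pct / 100)
Merchantable fraction = 66.1% / 100 = 0.661
MV = 7.2 m^3 * 0.661 = 4.759 m^3

4.759


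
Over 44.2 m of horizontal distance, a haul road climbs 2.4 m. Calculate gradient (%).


Formula: Gradient = rise / run * 100
Gradient = 2.4 / 44.2 * 100 = 5.4%

5.4


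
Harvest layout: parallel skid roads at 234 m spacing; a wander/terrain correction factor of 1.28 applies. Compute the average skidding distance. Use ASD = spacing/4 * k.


Formula: ASD = (spacing / 4) * correction
Uncorrected distance = spacing / 4 = 234 / 4 = 58.5 m
ASD = 58.5 * 1.28 = 75 m

75


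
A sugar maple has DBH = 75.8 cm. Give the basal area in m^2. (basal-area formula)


Formula: BA = pi * (DBH/2)^2 / 10000  (cm^2 to m^2)
Radius = DBH/2 = 75.8/2 = 37.9 cm
BA = pi * 37.9^2 / 10000
   = 4512.6151 cm^2 / 10000
   = 0.4513 m^2

0.4513


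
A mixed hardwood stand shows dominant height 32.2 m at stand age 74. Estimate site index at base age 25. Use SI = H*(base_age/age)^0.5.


Formula: SI = H_dom * (base_age / age)^0.5
Age ratio = 25 / 74 = 0.33784
sqrt(age_ratio) = 0.58124
SI = 32.2 * 0.58124 = 18.7 m

18.7


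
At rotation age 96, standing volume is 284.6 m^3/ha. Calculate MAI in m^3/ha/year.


Formula: MAI = Total Volume / Stand Age
MAI = 284.6 m^3/ha / 96 years
MAI = 2.96 m^3/ha/year

2.96


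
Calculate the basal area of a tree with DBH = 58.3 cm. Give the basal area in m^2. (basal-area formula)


Formula: BA = pi * (DBH/2)^2 / 10000  (cm^2 to m^2)
Radius = DBH/2 = 58.3/2 = 29.15 cm
BA = pi * 29.15^2 / 10000
   = 2669.482 cm^2 / 10000
   = 0.2669 m^2

0.2669


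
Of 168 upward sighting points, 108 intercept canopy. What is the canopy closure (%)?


Formula: Canopy closure = covered points / total points * 100
Closure = 108 / 168 * 100
Closure = 0.6429 * 100 = 64.3%

64.3


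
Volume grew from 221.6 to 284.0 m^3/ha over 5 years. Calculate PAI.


Formula: PAI = (V_T2 - V_T1) / (T2 - T1)
Volume increment = 284.0 - 221.6 = 62.4 m^3/ha
PAI = 62.4 / 5 = 12.48 m^3/ha/year

12.48


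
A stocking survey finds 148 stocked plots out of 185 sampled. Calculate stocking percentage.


Formula: Stocking % = stocked plots / total plots * 100
Stocking = 148 / 185 * 100
Stocking = 0.8 * 100 = 80.0%

80.0


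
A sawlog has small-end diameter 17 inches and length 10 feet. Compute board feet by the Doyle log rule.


Doyle: BF = (D - 4)^2 * L / 16
Adjusted diameter = 17 - 4 = 13 in
(D-4)^2 = 13^2 = 169
BF = 169 * 10 / 16 = 106 BF

106


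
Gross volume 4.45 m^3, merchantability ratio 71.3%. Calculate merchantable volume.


Formula: MV = V_total * (merchantable_pct / 100)
Merchantable fraction = 71.3% / 100 = 0.713
MV = 4.45 m^3 * 0.713 = 3.173 m^3

3.173


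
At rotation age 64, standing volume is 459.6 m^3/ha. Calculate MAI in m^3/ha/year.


Formula: MAI = Total Volume / Stand Age
MAI = 459.6 m^3/ha / 64 years
MAI = 7.18 m^3/ha/year

7.18


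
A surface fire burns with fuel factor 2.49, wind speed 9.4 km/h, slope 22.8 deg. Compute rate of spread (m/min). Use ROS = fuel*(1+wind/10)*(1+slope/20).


Formula: ROS = fuel * (1 + wind/10) * (1 + slope/20)
Wind factor = 1 + 9.4/10 = 1.94
Slope factor = 1 + 22.8/20 = 2.14
ROS = 2.49 * 1.94 * 2.14 = 10.34 m/min

10.34


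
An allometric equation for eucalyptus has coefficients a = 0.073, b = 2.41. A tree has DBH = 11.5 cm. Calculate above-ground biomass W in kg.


Formula: W = a * DBH^b  (allometric power law)
DBH^b = 11.5^2.41 = 359.9828
W = 0.073 * 359.9828 = 26.3 kg

26.3


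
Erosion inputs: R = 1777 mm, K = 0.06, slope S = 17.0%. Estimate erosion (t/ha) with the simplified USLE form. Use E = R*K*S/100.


Formula: E = R * K * S / 100  (simplified USLE)
R * K = 1777 * 0.06 = 106.62
E = 106.62 * 17.0 / 100 = 18.13 t/ha

18.13


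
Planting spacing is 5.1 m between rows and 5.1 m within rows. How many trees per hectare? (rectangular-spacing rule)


Formula: TPH = 10000 m^2/ha / (spacing_x * spacing_y)
Area per tree = 5.1 m * 5.1 m = 26.01 m^2
TPH = 10000 / 26.01 = 384 trees/ha

384


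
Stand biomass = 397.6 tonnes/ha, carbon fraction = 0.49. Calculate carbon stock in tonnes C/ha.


Formula: Carbon Stock = Biomass * Carbon Fraction
C = 397.6 t/ha * 0.49
C = 194.8 t C/ha

194.8


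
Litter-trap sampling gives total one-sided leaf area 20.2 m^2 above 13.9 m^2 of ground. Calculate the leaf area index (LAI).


Formula: LAI = total leaf area / ground area  (dimensionless)
LAI = 20.2 m^2 / 13.9 m^2
LAI = 1.45

1.45


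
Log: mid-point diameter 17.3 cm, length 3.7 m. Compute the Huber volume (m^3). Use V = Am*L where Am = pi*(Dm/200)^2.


Huber: V = Am * L,  Am = pi*(Dm/200)^2
Am = pi*(17.3/200)^2 = 0.023506 m^2
V = 0.023506*3.7 = 0.087 m^3

0.087


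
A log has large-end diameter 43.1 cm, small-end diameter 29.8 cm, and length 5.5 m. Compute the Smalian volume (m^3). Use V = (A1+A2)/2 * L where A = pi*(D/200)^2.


Smalian: V = (A1 + A2)/2 * L,  A = pi*(D/200)^2
A1 = pi*(43.1/200)^2 = 0.145896 m^2
A2 = pi*(29.8/200)^2 = 0.069746 m^2
V = (0.145896+0.069746)/2*5.5 = 0.593 m^3

0.593


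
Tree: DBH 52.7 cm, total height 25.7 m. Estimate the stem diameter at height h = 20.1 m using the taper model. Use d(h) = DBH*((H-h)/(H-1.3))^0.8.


Taper: d(h) = DBH * ((H - h) / (H - 1.3))^0.8
Numerator = H - h = 25.7 - 20.1 = 5.6 m
Denominator = H - 1.3 = 25.7 - 1.3 = 24.4 m
Ratio = 5.6 / 24.4 = 0.22951
d = 52.7 * 0.22951^0.8 = 16.2 cm

16.2


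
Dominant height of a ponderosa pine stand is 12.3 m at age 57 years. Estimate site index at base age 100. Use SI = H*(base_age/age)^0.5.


Formula: SI = H_dom * (base_age / age)^0.5
Age ratio = 100 / 57 = 1.75439
sqrt(age_ratio) = 1.32453
SI = 12.3 * 1.32453 = 16.3 m

16.3


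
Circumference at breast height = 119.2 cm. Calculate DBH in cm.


Formula: DBH = C / pi
DBH = 119.2 / pi
pi = 3.14159...
DBH = 37.9 cm

37.9


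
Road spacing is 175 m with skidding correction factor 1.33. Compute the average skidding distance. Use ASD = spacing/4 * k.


Formula: ASD = (spacing / 4) * correction
Uncorrected distance = spacing / 4 = 175 / 4 = 43.75 m
ASD = 43.75 * 1.33 = 58 m

58


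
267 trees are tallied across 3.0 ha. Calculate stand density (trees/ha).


Formula: Stand Density = N_trees / Area_ha
Density = 267 trees / 3.0 ha
Density = 89 trees/ha

89


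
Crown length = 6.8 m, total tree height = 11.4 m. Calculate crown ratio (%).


Formula: Crown Ratio = (Crown Length / Total Height) * 100
CR = (6.8 m / 11.4 m) * 100
CR = 0.5965 * 100 = 59.6%

59.6


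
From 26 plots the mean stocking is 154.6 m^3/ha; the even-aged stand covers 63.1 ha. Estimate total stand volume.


Formula: Total Volume = Mean Volume per ha * Total Area
Total Volume = 154.6 m^3/ha * 63.1 ha
Total Volume = 9755 m^3

9755


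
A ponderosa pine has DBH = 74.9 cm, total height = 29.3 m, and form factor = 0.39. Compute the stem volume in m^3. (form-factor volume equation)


Formula: V = pi * (DBH/200)^2 * H * ff
Radius = DBH/200 = 74.9/200 = 0.3745 m
Radius^2 = 0.3745^2 = 0.14025025 m^2
V = pi * 0.14025025 * 29.3 * 0.39
V = 5.035 m^3

5.035


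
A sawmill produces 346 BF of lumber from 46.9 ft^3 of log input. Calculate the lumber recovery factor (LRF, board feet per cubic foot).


Formula: LRF = Lumber Output (BF) / Log Input (ft^3)
LRF = 346 BF / 46.9 ft^3
LRF = 7.38 BF/ft^3

7.38


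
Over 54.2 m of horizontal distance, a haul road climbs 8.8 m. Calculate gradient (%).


Formula: Gradient = rise / run * 100
Gradient = 8.8 / 54.2 * 100 = 16.2%

16.2


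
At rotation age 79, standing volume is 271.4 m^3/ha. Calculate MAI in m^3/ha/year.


Formula: MAI = Total Volume / Stand Age
MAI = 271.4 m^3/ha / 79 years
MAI = 3.44 m^3/ha/year

3.44


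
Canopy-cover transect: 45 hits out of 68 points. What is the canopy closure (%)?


Formula: Canopy closure = covered points / total points * 100
Closure = 45 / 68 * 100
Closure = 0.6618 * 100 = 66.2%

66.2


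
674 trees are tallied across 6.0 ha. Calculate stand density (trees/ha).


Formula: Stand Density = N_trees / Area_ha
Density = 674 trees / 6.0 ha
Density = 112 trees/ha

112


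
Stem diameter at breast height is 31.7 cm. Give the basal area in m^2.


Formula: BA = pi * (DBH/2)^2 / 10000  (cm^2 to m^2)
Radius = DBH/2 = 31.7/2 = 15.85 cm
BA = pi * 15.85^2 / 10000
   = 789.2388 cm^2 / 10000
   = 0.0789 m^2

0.0789


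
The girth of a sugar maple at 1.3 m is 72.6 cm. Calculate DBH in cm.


Formula: DBH = C / pi
DBH = 72.6 / pi
pi = 3.14159...
DBH = 23.1 cm

23.1


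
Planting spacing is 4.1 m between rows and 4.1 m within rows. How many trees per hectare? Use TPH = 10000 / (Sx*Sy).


Formula: TPH = 10000 m^2/ha / (spacing_x * spacing_y)
Area per tree = 4.1 m * 4.1 m = 16.81 m^2
TPH = 10000 / 16.81 = 595 trees/ha

595


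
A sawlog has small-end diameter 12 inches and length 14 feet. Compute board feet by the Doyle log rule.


Doyle: BF = (D - 4)^2 * L / 16
Adjusted diameter = 12 - 4 = 8 in
(D-4)^2 = 8^2 = 64
BF = 64 * 14 / 16 = 56 BF

56


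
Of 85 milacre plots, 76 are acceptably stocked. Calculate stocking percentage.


Formula: Stocking % = stocked plots / total plots * 100
Stocking = 76 / 85 * 100
Stocking = 0.8941 * 100 = 89.4%

89.4


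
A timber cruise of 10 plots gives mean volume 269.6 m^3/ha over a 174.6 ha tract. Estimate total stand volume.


Formula: Total Volume = Mean Volume per ha * Total Area
Total Volume = 269.6 m^3/ha * 174.6 ha
Total Volume = 47072 m^3

47072


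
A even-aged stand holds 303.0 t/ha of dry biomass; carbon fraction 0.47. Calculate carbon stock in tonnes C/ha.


Formula: Carbon Stock = Biomass * Carbon Fraction
C = 303.0 t/ha * 0.47
C = 142.4 t C/ha

142.4


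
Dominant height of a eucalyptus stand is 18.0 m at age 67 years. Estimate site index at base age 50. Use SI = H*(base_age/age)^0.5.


Formula: SI = H_dom * (base_age / age)^0.5
Age ratio = 50 / 67 = 0.74627
sqrt(age_ratio) = 0.86387
SI = 18.0 * 0.86387 = 15.5 m

15.5


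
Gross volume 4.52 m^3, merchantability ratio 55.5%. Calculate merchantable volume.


Formula: MV = V_total * (merchantable_pct / 100)
Merchantable fraction = 55.5% / 100 = 0.555
MV = 4.52 m^3 * 0.555 = 2.509 m^3

2.509


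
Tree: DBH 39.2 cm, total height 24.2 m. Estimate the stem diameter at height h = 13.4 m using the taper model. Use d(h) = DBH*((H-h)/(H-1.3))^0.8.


Taper: d(h) = DBH * ((H - h) / (H - 1.3))^0.8
Numerator = H - h = 24.2 - 13.4 = 10.8 m
Denominator = H - 1.3 = 24.2 - 1.3 = 22.9 m
Ratio = 10.8 / 22.9 = 0.47162
d = 39.2 * 0.47162^0.8 = 21.5 cm

21.5


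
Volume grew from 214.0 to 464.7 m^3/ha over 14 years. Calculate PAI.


Formula: PAI = (V_T2 - V_T1) / (T2 - T1)
Volume increment = 464.7 - 214.0 = 250.7 m^3/ha
PAI = 250.7 / 14 = 17.91 m^3/ha/year

17.91


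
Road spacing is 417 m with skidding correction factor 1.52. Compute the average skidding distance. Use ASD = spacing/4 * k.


Formula: ASD = (spacing / 4) * correction
Uncorrected distance = spacing / 4 = 417 / 4 = 104.25 m
ASD = 104.25 * 1.52 = 158 m

158


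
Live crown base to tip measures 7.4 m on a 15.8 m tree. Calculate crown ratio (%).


Formula: Crown Ratio = (Crown Length / Total Height) * 100
CR = (7.4 m / 15.8 m) * 100
CR = 0.4684 * 100 = 46.8%

46.8


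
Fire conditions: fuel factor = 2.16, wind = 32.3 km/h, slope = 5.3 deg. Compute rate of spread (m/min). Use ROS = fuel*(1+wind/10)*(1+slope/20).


Formula: ROS = fuel * (1 + wind/10) * (1 + slope/20)
Wind factor = 1 + 32.3/10 = 4.23
Slope factor = 1 + 5.3/20 = 1.265
ROS = 2.16 * 4.23 * 1.265 = 11.56 m/min

11.56


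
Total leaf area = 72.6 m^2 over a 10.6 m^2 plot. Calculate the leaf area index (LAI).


Formula: LAI = total leaf area / ground area  (dimensionless)
LAI = 72.6 m^2 / 10.6 m^2
LAI = 6.85

6.85


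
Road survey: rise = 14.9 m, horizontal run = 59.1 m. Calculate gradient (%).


Formula: Gradient = rise / run * 100
Gradient = 14.9 / 59.1 * 100 = 25.2%

25.2


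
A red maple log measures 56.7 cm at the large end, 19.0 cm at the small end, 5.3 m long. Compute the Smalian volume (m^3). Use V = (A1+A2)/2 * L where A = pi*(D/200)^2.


Smalian: V = (A1 + A2)/2 * L,  A = pi*(D/200)^2
A1 = pi*(56.7/200)^2 = 0.252497 m^2
A2 = pi*(19.0/200)^2 = 0.028353 m^2
V = (0.252497+0.028353)/2*5.3 = 0.7443 m^3

0.7443


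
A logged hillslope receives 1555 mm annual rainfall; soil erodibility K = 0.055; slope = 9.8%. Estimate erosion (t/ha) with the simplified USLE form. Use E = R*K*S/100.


Formula: E = R * K * S / 100  (simplified USLE)
R * K = 1555 * 0.055 = 85.525
E = 85.525 * 9.8 / 100 = 8.38 t/ha

8.38


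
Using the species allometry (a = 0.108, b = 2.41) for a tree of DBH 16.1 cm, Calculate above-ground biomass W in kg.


Formula: W = a * DBH^b  (allometric power law)
DBH^b = 16.1^2.41 = 809.9354
W = 0.108 * 809.9354 = 87.5 kg

87.5


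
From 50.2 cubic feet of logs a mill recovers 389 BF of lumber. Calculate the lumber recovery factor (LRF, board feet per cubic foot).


Formula: LRF = Lumber Output (BF) / Log Input (ft^3)
LRF = 389 BF / 50.2 ft^3
LRF = 7.75 BF/ft^3

7.75


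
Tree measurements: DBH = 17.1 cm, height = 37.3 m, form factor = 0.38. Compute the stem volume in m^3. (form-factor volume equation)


Formula: V = pi * (DBH/200)^2 * H * ff
Radius = DBH/200 = 17.1/200 = 0.0855 m
Radius^2 = 0.0855^2 = 0.00731025 m^2
V = pi * 0.00731025 * 37.3 * 0.38
V = 0.326 m^3

0.326


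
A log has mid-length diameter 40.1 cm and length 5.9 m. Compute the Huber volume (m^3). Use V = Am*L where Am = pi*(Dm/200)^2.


Huber: V = Am * L,  Am = pi*(Dm/200)^2
Am = pi*(40.1/200)^2 = 0.126293 m^2
V = 0.126293*5.9 = 0.7451 m^3

0.7451


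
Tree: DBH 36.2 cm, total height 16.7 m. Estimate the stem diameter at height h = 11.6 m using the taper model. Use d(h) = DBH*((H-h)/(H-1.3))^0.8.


Taper: d(h) = DBH * ((H - h) / (H - 1.3))^0.8
Numerator = H - h = 16.7 - 11.6 = 5.1 m
Denominator = H - 1.3 = 16.7 - 1.3 = 15.4 m
Ratio = 5.1 / 15.4 = 0.33117
d = 36.2 * 0.33117^0.8 = 15.0 cm

15.0


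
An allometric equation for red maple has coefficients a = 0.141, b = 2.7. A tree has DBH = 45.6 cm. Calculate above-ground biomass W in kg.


Formula: W = a * DBH^b  (allometric power law)
DBH^b = 45.6^2.7 = 30144.2911
W = 0.141 * 30144.2911 = 4250.3 kg

4250.3


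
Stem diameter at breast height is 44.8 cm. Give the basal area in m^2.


Formula: BA = pi * (DBH/2)^2 / 10000  (cm^2 to m^2)
Radius = DBH/2 = 44.8/2 = 22.4 cm
BA = pi * 22.4^2 / 10000
   = 1576.3255 cm^2 / 10000
   = 0.1576 m^2

0.1576


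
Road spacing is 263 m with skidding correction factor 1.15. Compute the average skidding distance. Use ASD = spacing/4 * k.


Formula: ASD = (spacing / 4) * correction
Uncorrected distance = spacing / 4 = 263 / 4 = 65.75 m
ASD = 65.75 * 1.15 = 76 m

76


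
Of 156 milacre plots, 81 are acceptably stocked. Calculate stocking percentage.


Formula: Stocking % = stocked plots / total plots * 100
Stocking = 81 / 156 * 100
Stocking = 0.5192 * 100 = 51.9%

51.9


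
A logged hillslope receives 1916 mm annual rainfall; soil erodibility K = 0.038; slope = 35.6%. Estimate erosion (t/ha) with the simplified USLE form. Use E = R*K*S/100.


Formula: E = R * K * S / 100  (simplified USLE)
R * K = 1916 * 0.038 = 72.808
E = 72.808 * 35.6 / 100 = 25.92 t/ha

25.92


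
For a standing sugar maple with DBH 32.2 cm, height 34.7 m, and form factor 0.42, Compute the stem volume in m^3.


Formula: V = pi * (DBH/200)^2 * H * ff
Radius = DBH/200 = 32.2/200 = 0.161 m
Radius^2 = 0.161^2 = 0.025921 m^2
V = pi * 0.025921 * 34.7 * 0.42
V = 1.187 m^3

1.187


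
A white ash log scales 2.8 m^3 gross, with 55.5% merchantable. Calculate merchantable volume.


Formula: MV = V_total * (merchantable_pct / 100)
Merchantable fraction = 55.5% / 100 = 0.555
MV = 2.8 m^3 * 0.555 = 1.554 m^3

1.554


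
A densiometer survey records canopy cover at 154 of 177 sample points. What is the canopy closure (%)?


Formula: Canopy closure = covered points / total points * 100
Closure = 154 / 177 * 100
Closure = 0.8701 * 100 = 87.0%

87.0


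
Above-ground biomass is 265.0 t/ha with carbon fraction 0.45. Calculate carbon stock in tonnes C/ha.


Formula: Carbon Stock = Biomass * Carbon Fraction
C = 265.0 t/ha * 0.45
C = 119.3 t C/ha

119.3


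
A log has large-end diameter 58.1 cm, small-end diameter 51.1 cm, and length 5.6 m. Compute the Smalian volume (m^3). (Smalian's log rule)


Smalian: V = (A1 + A2)/2 * L,  A = pi*(D/200)^2
A1 = pi*(58.1/200)^2 = 0.26512 m^2
A2 = pi*(51.1/200)^2 = 0.205084 m^2
V = (0.26512+0.205084)/2*5.6 = 1.3166 m^3

1.3166


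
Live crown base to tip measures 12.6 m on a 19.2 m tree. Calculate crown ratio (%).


Formula: Crown Ratio = (Crown Length / Total Height) * 100
CR = (12.6 m / 19.2 m) * 100
CR = 0.6562 * 100 = 65.6%

65.6


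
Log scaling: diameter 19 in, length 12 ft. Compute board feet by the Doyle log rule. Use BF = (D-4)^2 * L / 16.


Doyle: BF = (D - 4)^2 * L / 16
Adjusted diameter = 19 - 4 = 15 in
(D-4)^2 = 15^2 = 225
BF = 225 * 12 / 16 = 169 BF

169


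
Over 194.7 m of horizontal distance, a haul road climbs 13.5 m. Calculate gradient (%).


Formula: Gradient = rise / run * 100
Gradient = 13.5 / 194.7 * 100 = 6.9%

6.9


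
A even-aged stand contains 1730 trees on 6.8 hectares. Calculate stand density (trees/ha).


Formula: Stand Density = N_trees / Area_ha
Density = 1730 trees / 6.8 ha
Density = 254 trees/ha

254


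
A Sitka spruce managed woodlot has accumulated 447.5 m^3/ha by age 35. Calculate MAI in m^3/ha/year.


Formula: MAI = Total Volume / Stand Age
MAI = 447.5 m^3/ha / 35 years
MAI = 12.79 m^3/ha/year

12.79


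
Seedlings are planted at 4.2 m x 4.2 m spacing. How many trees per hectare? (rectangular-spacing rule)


Formula: TPH = 10000 m^2/ha / (spacing_x * spacing_y)
Area per tree = 4.2 m * 4.2 m = 17.64 m^2
TPH = 10000 / 17.64 = 567 trees/ha

567


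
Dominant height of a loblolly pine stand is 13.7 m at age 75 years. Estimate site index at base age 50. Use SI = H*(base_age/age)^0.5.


Formula: SI = H_dom * (base_age / age)^0.5
Age ratio = 50 / 75 = 0.66667
sqrt(age_ratio) = 0.8165
SI = 13.7 * 0.8165 = 11.2 m

11.2


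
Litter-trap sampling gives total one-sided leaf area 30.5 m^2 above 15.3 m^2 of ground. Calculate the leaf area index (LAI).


Formula: LAI = total leaf area / ground area  (dimensionless)
LAI = 30.5 m^2 / 15.3 m^2
LAI = 1.99

1.99


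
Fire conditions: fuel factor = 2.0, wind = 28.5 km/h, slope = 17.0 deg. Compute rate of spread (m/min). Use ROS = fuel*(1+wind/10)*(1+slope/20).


Formula: ROS = fuel * (1 + wind/10) * (1 + slope/20)
Wind factor = 1 + 28.5/10 = 3.85
Slope factor = 1 + 17.0/20 = 1.85
ROS = 2.0 * 3.85 * 1.85 = 14.25 m/min

14.25


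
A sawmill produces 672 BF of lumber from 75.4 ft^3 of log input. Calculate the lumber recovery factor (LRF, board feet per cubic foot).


Formula: LRF = Lumber Output (BF) / Log Input (ft^3)
LRF = 672 BF / 75.4 ft^3
LRF = 8.91 BF/ft^3

8.91


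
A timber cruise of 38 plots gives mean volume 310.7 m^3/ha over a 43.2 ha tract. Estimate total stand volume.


Formula: Total Volume = Mean Volume per ha * Total Area
Total Volume = 310.7 m^3/ha * 43.2 ha
Total Volume = 13422 m^3

13422


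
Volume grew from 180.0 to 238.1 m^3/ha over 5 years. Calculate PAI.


Formula: PAI = (V_T2 - V_T1) / (T2 - T1)
Volume increment = 238.1 - 180.0 = 58.1 m^3/ha
PAI = 58.1 / 5 = 11.62 m^3/ha/year

11.62


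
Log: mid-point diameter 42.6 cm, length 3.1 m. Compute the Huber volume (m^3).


Huber: V = Am * L,  Am = pi*(Dm/200)^2
Am = pi*(42.6/200)^2 = 0.142531 m^2
V = 0.142531*3.1 = 0.4418 m^3

0.4418


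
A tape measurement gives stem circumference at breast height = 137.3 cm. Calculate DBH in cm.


Formula: DBH = C / pi
DBH = 137.3 / pi
pi = 3.14159...
DBH = 43.7 cm

43.7


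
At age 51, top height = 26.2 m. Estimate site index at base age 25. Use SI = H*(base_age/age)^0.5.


Formula: SI = H_dom * (base_age / age)^0.5
Age ratio = 25 / 51 = 0.4902
sqrt(age_ratio) = 0.70014
SI = 26.2 * 0.70014 = 18.3 m

18.3


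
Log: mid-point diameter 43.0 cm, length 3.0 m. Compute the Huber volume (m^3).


Huber: V = Am * L,  Am = pi*(Dm/200)^2
Am = pi*(43.0/200)^2 = 0.14522 m^2
V = 0.14522*3.0 = 0.4357 m^3

0.4357


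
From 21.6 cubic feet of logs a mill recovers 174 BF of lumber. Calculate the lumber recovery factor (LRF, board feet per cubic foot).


Formula: LRF = Lumber Output (BF) / Log Input (ft^3)
LRF = 174 BF / 21.6 ft^3
LRF = 8.06 BF/ft^3

8.06


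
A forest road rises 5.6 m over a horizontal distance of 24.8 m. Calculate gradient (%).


Formula: Gradient = rise / run * 100
Gradient = 5.6 / 24.8 * 100 = 22.6%

22.6


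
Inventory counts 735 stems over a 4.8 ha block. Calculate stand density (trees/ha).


Formula: Stand Density = N_trees / Area_ha
Density = 735 trees / 4.8 ha
Density = 153 trees/ha

153


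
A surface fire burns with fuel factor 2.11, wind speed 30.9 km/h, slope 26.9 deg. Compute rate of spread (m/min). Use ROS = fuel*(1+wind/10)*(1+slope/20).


Formula: ROS = fuel * (1 + wind/10) * (1 + slope/20)
Wind factor = 1 + 30.9/10 = 4.09
Slope factor = 1 + 26.9/20 = 2.345
ROS = 2.11 * 4.09 * 2.345 = 20.24 m/min

20.24


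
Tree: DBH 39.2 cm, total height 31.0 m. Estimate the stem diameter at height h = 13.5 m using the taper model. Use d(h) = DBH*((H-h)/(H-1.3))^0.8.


Taper: d(h) = DBH * ((H - h) / (H - 1.3))^0.8
Numerator = H - h = 31.0 - 13.5 = 17.5 m
Denominator = H - 1.3 = 31.0 - 1.3 = 29.7 m
Ratio = 17.5 / 29.7 = 0.58923
d = 39.2 * 0.58923^0.8 = 25.7 cm

25.7


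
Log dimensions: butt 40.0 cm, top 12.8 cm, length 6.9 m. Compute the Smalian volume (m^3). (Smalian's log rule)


Smalian: V = (A1 + A2)/2 * L,  A = pi*(D/200)^2
A1 = pi*(40.0/200)^2 = 0.125664 m^2
A2 = pi*(12.8/200)^2 = 0.012868 m^2
V = (0.125664+0.012868)/2*6.9 = 0.4779 m^3

0.4779


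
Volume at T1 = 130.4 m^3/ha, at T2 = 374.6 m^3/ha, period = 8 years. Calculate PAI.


Formula: PAI = (V_T2 - V_T1) / (T2 - T1)
Volume increment = 374.6 - 130.4 = 244.2 m^3/ha
PAI = 244.2 / 8 = 30.53 m^3/ha/year

30.53


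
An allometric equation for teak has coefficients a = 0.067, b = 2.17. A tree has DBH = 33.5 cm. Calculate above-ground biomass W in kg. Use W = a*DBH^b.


Formula: W = a * DBH^b  (allometric power law)
DBH^b = 33.5^2.17 = 2038.6714
W = 0.067 * 2038.6714 = 136.6 kg

136.6


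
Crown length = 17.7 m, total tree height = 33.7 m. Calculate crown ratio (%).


Formula: Crown Ratio = (Crown Length / Total Height) * 100
CR = (17.7 m / 33.7 m) * 100
CR = 0.5252 * 100 = 52.5%

52.5


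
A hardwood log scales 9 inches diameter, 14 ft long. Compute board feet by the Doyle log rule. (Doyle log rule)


Doyle: BF = (D - 4)^2 * L / 16
Adjusted diameter = 9 - 4 = 5 in
(D-4)^2 = 5^2 = 25
BF = 25 * 14 / 16 = 22 BF

22


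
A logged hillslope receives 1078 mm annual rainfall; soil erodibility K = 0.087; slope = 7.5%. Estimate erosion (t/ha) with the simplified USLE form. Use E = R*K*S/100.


Formula: E = R * K * S / 100  (simplified USLE)
R * K = 1078 * 0.087 = 93.786
E = 93.786 * 7.5 / 100 = 7.03 t/ha

7.03


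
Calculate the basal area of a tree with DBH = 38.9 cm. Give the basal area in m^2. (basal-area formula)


Formula: BA = pi * (DBH/2)^2 / 10000  (cm^2 to m^2)
Radius = DBH/2 = 38.9/2 = 19.45 cm
BA = pi * 19.45^2 / 10000
   = 1188.4724 cm^2 / 10000
   = 0.1188 m^2

0.1188


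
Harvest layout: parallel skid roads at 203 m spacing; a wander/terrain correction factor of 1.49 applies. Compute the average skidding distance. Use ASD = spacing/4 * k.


Formula: ASD = (spacing / 4) * correction
Uncorrected distance = spacing / 4 = 203 / 4 = 50.75 m
ASD = 50.75 * 1.49 = 76 m

76


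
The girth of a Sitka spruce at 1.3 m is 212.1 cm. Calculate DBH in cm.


Formula: DBH = C / pi
DBH = 212.1 / pi
pi = 3.14159...
DBH = 67.5 cm

67.5


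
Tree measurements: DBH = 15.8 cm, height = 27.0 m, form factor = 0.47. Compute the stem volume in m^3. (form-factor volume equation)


Formula: V = pi * (DBH/200)^2 * H * ff
Radius = DBH/200 = 15.8/200 = 0.079 m
Radius^2 = 0.079^2 = 0.006241 m^2
V = pi * 0.006241 * 27.0 * 0.47
V = 0.249 m^3

0.249


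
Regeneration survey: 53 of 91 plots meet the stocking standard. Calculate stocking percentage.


Formula: Stocking % = stocked plots / total plots * 100
Stocking = 53 / 91 * 100
Stocking = 0.5824 * 100 = 58.2%

58.2


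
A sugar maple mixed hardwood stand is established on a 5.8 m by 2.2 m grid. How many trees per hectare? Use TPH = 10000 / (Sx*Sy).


Formula: TPH = 10000 m^2/ha / (spacing_x * spacing_y)
Area per tree = 5.8 m * 2.2 m = 12.76 m^2
TPH = 10000 / 12.76 = 784 trees/ha

784


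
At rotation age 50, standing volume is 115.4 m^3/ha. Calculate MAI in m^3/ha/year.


Formula: MAI = Total Volume / Stand Age
MAI = 115.4 m^3/ha / 50 years
MAI = 2.31 m^3/ha/year

2.31


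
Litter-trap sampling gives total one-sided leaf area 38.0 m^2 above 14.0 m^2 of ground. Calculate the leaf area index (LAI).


Formula: LAI = total leaf area / ground area  (dimensionless)
LAI = 38.0 m^2 / 14.0 m^2
LAI = 2.71

2.71


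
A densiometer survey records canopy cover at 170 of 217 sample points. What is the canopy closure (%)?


Formula: Canopy closure = covered points / total points * 100
Closure = 170 / 217 * 100
Closure = 0.7834 * 100 = 78.3%

78.3


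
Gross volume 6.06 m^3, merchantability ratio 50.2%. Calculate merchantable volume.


Formula: MV = V_total * (merchantable_pct / 100)
Merchantable fraction = 50.2% / 100 = 0.502
MV = 6.06 m^3 * 0.502 = 3.042 m^3

3.042


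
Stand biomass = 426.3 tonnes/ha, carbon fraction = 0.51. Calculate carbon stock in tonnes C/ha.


Formula: Carbon Stock = Biomass * Carbon Fraction
C = 426.3 t/ha * 0.51
C = 217.4 t C/ha

217.4


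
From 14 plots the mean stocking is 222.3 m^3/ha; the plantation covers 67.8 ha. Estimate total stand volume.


Formula: Total Volume = Mean Volume per ha * Total Area
Total Volume = 222.3 m^3/ha * 67.8 ha
Total Volume = 15072 m^3

15072


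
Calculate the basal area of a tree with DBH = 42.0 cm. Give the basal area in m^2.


Formula: BA = pi * (DBH/2)^2 / 10000  (cm^2 to m^2)
Radius = DBH/2 = 42.0/2 = 21.0 cm
BA = pi * 21.0^2 / 10000
   = 1385.4424 cm^2 / 10000
   = 0.1385 m^2

0.1385


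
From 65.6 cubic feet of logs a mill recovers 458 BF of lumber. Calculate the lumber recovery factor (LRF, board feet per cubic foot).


Formula: LRF = Lumber Output (BF) / Log Input (ft^3)
LRF = 458 BF / 65.6 ft^3
LRF = 6.98 BF/ft^3

6.98


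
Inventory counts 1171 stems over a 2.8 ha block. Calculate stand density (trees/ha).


Formula: Stand Density = N_trees / Area_ha
Density = 1171 trees / 2.8 ha
Density = 418 trees/ha

418
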